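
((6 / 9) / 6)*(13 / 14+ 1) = 3 / 14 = 0.21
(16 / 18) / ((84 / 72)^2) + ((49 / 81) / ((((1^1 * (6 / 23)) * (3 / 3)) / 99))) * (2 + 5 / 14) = 955721 / 1764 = 541.79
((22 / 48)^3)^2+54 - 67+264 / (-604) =-387480432593 / 28856549376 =-13.43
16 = 16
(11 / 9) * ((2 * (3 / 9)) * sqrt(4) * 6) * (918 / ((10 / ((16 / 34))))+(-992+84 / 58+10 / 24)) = -36248674 / 3915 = -9258.92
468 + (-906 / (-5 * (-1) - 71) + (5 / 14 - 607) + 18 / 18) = -19083 / 154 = -123.92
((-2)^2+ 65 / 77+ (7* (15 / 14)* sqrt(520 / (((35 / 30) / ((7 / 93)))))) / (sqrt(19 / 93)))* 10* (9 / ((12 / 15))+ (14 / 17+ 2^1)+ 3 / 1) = 2165265 / 2618+ 87075* sqrt(3705) / 323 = 17236.18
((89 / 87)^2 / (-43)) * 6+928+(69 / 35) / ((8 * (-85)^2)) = 203639132335741 / 219473247000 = 927.85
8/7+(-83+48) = -33.86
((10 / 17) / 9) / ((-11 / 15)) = -0.09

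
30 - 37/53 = 1553/53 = 29.30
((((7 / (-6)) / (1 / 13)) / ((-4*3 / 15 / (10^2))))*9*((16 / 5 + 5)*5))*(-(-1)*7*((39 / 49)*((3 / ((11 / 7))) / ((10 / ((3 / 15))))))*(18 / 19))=58931145 / 418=140983.60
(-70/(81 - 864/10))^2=122500/729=168.04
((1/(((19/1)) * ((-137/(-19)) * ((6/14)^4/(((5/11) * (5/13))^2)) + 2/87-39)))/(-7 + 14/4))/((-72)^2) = 6216875/66477461196096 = 0.00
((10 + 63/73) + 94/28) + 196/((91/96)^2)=40131085/172718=232.35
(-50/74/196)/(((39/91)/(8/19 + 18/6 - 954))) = 7.65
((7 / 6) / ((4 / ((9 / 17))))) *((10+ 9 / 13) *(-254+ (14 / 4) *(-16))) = -452445 / 884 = -511.82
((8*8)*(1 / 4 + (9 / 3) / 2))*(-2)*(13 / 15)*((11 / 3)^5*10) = -937961024 / 729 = -1286640.64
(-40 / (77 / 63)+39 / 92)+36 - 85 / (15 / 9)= -47871 / 1012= -47.30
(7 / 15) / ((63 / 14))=14 / 135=0.10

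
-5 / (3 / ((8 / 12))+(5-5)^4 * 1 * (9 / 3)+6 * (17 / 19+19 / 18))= -0.31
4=4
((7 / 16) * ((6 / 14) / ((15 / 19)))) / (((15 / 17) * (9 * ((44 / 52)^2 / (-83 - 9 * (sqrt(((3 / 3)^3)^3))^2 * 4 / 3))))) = -1037153 / 261360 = -3.97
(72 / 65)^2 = 5184 / 4225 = 1.23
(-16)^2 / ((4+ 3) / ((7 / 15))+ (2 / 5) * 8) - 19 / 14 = 2313 / 182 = 12.71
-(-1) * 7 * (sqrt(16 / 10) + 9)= 14 * sqrt(10) / 5 + 63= 71.85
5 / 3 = 1.67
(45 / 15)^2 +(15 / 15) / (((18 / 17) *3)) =503 / 54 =9.31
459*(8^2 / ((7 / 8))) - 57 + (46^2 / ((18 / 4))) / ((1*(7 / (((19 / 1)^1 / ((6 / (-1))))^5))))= 742503161 / 61236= 12125.27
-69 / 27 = -23 / 9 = -2.56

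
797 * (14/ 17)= 11158/ 17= 656.35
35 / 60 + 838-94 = 8935 / 12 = 744.58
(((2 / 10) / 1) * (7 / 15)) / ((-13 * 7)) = -1 / 975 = -0.00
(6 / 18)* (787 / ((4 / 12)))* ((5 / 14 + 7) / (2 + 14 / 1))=361.88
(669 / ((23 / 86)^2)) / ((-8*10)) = -116.92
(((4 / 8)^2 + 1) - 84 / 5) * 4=-311 / 5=-62.20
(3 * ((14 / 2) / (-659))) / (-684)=0.00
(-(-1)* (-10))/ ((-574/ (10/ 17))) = 50/ 4879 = 0.01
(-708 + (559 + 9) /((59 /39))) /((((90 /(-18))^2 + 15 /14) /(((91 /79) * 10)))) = -49991760 /340253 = -146.93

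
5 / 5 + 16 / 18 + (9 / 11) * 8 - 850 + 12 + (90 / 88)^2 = -14436127 / 17424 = -828.52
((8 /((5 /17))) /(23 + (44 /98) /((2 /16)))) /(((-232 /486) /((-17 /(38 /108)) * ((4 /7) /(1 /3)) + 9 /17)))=126605430 /717953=176.34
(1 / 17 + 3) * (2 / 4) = 26 / 17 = 1.53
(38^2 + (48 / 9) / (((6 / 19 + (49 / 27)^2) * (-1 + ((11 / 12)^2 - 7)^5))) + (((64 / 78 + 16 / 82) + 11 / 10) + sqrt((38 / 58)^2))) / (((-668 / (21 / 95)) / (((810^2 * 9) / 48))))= -58896.60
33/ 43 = 0.77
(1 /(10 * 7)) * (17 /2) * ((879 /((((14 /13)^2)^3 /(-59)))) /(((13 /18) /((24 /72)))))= -982036939923 /527067520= -1863.21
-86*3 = -258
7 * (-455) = -3185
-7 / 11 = -0.64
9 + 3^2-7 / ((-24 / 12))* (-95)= -629 / 2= -314.50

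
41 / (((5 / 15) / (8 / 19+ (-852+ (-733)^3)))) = -920389330209 / 19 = -48441543695.21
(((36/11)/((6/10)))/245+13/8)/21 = 7103/90552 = 0.08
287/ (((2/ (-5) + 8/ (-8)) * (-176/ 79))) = 16195/ 176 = 92.02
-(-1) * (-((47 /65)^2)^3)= -10779215329 /75418890625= -0.14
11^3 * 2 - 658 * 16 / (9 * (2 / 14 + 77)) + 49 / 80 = 51466403 / 19440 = 2647.45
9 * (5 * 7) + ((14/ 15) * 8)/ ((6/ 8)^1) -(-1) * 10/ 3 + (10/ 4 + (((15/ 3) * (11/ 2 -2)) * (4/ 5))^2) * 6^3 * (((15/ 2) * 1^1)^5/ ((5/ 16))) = 146515346023/ 45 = 3255896578.29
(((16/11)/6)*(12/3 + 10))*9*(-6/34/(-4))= 252/187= 1.35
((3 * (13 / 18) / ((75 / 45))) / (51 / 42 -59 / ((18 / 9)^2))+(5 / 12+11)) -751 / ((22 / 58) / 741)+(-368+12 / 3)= -1467465.32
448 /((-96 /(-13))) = 60.67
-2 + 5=3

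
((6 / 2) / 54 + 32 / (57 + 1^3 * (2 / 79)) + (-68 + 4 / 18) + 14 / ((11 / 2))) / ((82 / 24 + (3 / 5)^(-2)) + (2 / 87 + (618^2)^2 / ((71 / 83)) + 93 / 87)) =-237347028758 / 626354168229347698195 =-0.00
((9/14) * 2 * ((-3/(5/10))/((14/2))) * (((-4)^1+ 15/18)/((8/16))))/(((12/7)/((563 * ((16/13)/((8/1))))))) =32091/91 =352.65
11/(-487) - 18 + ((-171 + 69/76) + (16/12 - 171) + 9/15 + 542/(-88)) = -1109456431/3053490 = -363.34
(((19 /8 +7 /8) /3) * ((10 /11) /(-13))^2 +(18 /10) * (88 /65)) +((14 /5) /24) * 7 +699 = 110465323 /157300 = 702.26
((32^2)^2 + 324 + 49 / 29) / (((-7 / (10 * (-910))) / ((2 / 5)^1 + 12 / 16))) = 45475132755 / 29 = 1568108026.03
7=7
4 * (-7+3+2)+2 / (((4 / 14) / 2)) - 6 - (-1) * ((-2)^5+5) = -27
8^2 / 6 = 32 / 3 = 10.67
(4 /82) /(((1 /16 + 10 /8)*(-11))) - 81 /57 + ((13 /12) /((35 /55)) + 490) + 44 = 18312911 /34276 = 534.28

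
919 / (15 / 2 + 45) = 1838 / 105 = 17.50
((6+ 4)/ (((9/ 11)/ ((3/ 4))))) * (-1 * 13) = -715/ 6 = -119.17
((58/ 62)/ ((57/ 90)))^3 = 658503000/ 204336469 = 3.22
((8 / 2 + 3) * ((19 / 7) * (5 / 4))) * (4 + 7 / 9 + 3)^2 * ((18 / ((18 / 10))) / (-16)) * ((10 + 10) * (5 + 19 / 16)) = -32003125 / 288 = -111121.96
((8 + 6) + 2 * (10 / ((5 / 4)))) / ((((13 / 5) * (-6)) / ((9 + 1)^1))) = -250 / 13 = -19.23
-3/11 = -0.27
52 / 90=0.58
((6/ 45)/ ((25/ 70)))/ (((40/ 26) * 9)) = 91/ 3375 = 0.03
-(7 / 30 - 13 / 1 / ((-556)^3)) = -601578851 / 2578194240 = -0.23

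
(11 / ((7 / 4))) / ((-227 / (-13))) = 572 / 1589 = 0.36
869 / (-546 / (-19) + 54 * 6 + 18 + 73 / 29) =2.33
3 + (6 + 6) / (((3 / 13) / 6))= 315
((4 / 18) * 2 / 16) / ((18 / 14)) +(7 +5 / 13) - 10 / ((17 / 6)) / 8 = 498725 / 71604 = 6.97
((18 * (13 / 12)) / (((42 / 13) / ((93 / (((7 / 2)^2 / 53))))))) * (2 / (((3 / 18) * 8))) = 2499003 / 686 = 3642.86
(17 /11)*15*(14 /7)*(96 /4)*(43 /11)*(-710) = -3088323.97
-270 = -270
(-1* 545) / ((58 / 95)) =-51775 / 58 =-892.67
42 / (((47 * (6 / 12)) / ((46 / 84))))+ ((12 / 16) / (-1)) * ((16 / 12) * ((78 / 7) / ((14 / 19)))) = -32573 / 2303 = -14.14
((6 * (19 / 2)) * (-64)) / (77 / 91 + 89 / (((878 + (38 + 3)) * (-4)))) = -58110208 / 13093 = -4438.27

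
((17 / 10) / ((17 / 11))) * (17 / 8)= 187 / 80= 2.34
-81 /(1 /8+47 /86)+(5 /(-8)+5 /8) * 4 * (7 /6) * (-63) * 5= -9288 /77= -120.62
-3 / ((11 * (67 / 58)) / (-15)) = 2610 / 737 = 3.54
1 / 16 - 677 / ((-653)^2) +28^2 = 5349290073 / 6822544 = 784.06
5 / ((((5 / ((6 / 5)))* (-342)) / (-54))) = 18 / 95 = 0.19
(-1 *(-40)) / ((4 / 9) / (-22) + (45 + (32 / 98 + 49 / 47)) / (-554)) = -631551690 / 1640467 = -384.98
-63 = -63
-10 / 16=-5 / 8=-0.62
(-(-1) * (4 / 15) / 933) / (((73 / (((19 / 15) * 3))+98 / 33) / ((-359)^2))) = 107744516 / 64876155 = 1.66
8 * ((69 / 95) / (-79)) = -0.07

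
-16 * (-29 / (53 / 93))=43152 / 53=814.19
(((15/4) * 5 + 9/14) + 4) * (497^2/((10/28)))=32358179/2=16179089.50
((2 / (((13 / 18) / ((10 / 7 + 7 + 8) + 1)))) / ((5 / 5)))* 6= 26352 / 91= 289.58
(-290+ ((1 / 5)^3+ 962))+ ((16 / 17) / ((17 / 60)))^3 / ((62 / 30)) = 64513857940639 / 93533079875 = 689.74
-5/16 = -0.31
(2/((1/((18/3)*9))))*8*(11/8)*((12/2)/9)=792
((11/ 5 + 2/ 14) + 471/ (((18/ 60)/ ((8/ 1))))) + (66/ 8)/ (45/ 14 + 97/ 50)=144234071/ 11480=12563.94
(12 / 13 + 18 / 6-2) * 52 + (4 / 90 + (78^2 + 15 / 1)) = 278957 / 45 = 6199.04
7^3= 343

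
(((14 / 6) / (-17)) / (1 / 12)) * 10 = -280 / 17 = -16.47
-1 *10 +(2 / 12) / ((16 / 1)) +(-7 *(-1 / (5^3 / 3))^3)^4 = -13955286704003810760073334639 / 1396983861923217773437500000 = -9.99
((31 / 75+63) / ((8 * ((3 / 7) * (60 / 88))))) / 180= 91553 / 607500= 0.15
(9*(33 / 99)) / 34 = 3 / 34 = 0.09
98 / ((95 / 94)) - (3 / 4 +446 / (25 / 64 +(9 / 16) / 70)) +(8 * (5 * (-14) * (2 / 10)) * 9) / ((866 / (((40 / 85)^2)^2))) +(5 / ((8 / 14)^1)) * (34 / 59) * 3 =-38392263275965103 / 38108078227820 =-1007.46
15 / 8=1.88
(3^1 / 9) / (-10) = -1 / 30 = -0.03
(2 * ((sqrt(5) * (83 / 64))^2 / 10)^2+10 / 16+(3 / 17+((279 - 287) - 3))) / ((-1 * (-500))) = -5010708191 / 285212672000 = -0.02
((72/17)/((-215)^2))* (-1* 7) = -504/785825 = -0.00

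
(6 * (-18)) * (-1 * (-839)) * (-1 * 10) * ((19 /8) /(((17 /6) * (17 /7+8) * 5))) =18077094 /1241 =14566.55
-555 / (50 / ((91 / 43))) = -10101 / 430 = -23.49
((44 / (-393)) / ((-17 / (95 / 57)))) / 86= 110 / 861849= 0.00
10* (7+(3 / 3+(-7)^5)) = -167990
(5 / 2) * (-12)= -30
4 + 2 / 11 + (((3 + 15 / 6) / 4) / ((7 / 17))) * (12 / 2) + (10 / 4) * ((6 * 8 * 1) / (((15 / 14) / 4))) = 145443 / 308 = 472.22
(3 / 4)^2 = 9 / 16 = 0.56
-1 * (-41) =41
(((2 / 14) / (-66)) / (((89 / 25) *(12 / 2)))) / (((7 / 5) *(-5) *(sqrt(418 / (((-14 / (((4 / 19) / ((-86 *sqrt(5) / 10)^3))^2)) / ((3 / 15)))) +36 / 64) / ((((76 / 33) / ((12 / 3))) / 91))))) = 37765825 *sqrt(1006367309400649) / 9810282040807220873901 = 0.00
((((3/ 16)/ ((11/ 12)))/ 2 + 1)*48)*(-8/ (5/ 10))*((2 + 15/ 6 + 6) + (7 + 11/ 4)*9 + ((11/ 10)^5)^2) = -293455290558891/ 3437500000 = -85368.81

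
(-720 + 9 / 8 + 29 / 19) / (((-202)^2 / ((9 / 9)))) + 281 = 1742711411 / 6202208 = 280.98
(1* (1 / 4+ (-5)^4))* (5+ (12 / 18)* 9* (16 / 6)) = 52521 / 4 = 13130.25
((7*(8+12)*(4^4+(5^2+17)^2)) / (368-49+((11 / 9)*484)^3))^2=0.00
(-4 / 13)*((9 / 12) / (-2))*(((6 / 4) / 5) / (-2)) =-0.02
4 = 4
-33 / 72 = -11 / 24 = -0.46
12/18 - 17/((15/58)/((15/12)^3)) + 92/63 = -254537/2016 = -126.26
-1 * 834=-834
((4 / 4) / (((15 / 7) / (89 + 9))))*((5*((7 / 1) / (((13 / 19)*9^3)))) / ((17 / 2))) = 182476 / 483327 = 0.38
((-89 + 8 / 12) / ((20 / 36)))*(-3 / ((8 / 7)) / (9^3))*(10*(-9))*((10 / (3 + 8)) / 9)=-9275 / 1782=-5.20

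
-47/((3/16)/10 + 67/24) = -22560/1349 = -16.72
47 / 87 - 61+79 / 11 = -50987 / 957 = -53.28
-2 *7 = -14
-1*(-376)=376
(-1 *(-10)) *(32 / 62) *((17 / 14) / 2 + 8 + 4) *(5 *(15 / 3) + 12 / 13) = 4758440 / 2821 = 1686.79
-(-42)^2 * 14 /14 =-1764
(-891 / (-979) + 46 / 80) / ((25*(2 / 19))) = 100453 / 178000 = 0.56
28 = 28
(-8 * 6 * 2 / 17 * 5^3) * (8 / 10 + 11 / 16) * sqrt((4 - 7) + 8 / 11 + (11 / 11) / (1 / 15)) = -3745.91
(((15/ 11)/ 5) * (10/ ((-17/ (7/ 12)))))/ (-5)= 7/ 374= 0.02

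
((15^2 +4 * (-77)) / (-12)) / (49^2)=83 / 28812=0.00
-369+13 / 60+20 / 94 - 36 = -1140889 / 2820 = -404.57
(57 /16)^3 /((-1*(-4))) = 185193 /16384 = 11.30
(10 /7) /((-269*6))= -5 /5649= -0.00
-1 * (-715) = 715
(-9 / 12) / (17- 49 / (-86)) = -129 / 3022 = -0.04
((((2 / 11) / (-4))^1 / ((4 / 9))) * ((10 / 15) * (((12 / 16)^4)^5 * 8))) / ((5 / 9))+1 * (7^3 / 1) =10371049285818293 / 30236569763840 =343.00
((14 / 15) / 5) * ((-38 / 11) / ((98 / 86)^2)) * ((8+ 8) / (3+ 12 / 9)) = -2248384 / 1226225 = -1.83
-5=-5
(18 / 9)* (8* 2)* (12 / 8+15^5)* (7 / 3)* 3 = 170100336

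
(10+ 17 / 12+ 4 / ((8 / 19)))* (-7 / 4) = -1757 / 48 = -36.60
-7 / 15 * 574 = -4018 / 15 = -267.87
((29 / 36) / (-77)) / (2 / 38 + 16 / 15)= -95 / 10164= -0.01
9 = 9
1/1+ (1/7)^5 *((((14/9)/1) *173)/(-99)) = 2138945/2139291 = 1.00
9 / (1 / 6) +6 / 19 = 1032 / 19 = 54.32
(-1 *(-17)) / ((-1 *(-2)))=17 / 2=8.50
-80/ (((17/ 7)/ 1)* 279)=-560/ 4743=-0.12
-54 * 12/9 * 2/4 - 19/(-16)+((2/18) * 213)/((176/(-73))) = -5891/132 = -44.63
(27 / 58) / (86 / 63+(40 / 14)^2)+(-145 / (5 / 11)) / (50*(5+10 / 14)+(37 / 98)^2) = -5900642573 / 5529672324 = -1.07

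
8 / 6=4 / 3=1.33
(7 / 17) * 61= 427 / 17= 25.12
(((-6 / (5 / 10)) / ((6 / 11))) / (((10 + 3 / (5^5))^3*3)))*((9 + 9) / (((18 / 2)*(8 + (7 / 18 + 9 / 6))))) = -4028320312500 / 2716846754783653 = -0.00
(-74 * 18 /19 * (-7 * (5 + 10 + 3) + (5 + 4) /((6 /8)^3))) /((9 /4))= 185888 /57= 3261.19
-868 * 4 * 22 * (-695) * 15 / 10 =79630320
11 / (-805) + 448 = 360629 / 805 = 447.99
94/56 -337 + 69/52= -60787/182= -333.99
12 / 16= 3 / 4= 0.75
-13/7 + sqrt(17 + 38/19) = -13/7 + sqrt(19) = 2.50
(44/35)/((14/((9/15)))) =66/1225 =0.05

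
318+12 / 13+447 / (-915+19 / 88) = 333245778 / 1046513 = 318.43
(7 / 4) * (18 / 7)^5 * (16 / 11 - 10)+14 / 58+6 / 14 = -1287227464 / 765919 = -1680.63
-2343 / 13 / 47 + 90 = 52647 / 611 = 86.17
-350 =-350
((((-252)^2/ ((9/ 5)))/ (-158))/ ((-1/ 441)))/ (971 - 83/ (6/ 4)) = 107.54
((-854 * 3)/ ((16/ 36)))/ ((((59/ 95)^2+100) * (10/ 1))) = -20809845/ 3623924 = -5.74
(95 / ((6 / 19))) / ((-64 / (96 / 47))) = -1805 / 188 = -9.60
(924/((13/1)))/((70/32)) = 2112/65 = 32.49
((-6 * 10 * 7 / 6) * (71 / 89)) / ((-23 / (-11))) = -54670 / 2047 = -26.71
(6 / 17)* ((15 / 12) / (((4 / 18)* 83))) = 135 / 5644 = 0.02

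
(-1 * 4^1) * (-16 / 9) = 64 / 9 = 7.11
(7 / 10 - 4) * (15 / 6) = -33 / 4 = -8.25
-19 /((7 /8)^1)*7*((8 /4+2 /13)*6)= -25536 /13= -1964.31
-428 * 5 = -2140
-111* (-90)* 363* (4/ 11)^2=479520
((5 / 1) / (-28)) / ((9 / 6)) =-5 / 42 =-0.12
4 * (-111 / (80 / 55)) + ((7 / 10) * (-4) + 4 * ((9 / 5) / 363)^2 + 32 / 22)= -448886261 / 1464100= -306.60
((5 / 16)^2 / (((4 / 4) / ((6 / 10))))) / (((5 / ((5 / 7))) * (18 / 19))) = 95 / 10752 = 0.01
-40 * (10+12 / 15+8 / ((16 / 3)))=-492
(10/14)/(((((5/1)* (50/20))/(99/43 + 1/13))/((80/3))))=6080/1677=3.63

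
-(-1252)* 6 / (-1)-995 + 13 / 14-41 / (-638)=-18993914 / 2233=-8506.01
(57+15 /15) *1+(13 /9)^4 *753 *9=7182905 /243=29559.28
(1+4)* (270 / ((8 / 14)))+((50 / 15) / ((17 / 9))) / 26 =1044255 / 442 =2362.57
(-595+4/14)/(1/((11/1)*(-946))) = 43320178/7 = 6188596.86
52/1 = 52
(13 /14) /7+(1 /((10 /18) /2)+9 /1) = 6239 /490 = 12.73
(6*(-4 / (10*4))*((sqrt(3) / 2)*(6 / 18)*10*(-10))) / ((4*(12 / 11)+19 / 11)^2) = 1210*sqrt(3) / 4489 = 0.47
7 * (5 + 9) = 98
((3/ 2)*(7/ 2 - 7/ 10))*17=357/ 5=71.40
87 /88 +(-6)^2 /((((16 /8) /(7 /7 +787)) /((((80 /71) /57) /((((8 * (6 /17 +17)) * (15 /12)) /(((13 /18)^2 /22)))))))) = 971019079 /945541080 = 1.03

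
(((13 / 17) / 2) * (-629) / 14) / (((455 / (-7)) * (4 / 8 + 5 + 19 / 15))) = 111 / 2842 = 0.04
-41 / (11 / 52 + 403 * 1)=-2132 / 20967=-0.10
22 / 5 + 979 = 983.40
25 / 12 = 2.08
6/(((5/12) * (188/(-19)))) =-342/235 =-1.46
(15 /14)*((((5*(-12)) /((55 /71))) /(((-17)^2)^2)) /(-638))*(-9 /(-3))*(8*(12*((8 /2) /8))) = 460080 /2051526323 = 0.00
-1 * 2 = -2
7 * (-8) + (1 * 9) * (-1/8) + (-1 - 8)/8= -233/4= -58.25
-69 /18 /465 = -23 /2790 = -0.01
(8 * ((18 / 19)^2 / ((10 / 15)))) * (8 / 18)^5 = 16384 / 87723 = 0.19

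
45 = 45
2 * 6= 12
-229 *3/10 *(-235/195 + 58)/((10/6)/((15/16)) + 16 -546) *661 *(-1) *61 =-36814000383/123604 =-297838.26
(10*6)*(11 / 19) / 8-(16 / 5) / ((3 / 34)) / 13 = 11503 / 7410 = 1.55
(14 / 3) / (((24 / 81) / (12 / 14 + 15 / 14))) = 243 / 8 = 30.38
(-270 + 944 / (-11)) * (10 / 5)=-711.64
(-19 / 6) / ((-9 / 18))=19 / 3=6.33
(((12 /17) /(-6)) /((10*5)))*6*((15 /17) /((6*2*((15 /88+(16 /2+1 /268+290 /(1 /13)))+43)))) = -2948 /10851778045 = -0.00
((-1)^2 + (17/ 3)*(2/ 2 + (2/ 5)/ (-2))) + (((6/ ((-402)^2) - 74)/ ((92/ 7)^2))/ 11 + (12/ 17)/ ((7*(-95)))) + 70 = 2140170250324349/ 28349131752480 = 75.49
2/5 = 0.40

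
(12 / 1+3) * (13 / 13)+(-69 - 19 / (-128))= -6893 / 128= -53.85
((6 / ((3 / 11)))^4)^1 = 234256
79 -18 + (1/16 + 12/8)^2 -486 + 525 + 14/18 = 237817/2304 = 103.22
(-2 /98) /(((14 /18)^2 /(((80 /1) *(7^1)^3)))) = -6480 /7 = -925.71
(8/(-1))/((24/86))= -86/3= -28.67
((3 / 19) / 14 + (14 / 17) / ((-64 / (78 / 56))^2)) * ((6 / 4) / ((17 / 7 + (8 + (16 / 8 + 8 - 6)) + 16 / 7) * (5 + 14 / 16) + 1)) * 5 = 2593449 / 2939723776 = 0.00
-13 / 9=-1.44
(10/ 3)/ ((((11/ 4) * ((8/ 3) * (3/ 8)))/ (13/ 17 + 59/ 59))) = 400/ 187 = 2.14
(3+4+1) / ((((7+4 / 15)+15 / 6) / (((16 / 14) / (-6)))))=-320 / 2051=-0.16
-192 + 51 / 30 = -1903 / 10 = -190.30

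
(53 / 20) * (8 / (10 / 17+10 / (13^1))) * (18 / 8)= 35139 / 1000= 35.14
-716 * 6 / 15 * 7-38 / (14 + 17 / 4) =-732512 / 365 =-2006.88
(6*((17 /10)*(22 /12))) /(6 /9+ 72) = 0.26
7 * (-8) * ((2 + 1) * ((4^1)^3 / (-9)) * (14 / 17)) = 50176 / 51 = 983.84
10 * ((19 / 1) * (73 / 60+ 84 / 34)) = 71459 / 102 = 700.58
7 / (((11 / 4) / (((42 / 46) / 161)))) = 84 / 5819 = 0.01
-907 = -907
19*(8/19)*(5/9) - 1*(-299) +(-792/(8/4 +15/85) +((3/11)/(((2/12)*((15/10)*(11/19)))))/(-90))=-12182263/201465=-60.47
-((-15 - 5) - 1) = 21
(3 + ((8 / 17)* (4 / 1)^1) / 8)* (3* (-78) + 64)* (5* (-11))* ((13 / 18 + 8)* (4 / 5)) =1899700 / 9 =211077.78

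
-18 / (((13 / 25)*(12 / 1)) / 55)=-4125 / 26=-158.65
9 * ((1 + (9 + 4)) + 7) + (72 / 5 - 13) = 952 / 5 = 190.40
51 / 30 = 17 / 10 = 1.70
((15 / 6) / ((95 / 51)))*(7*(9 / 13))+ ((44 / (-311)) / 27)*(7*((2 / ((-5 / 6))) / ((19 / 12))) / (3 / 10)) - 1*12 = -7343029 / 1382706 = -5.31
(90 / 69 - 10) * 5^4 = -125000 / 23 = -5434.78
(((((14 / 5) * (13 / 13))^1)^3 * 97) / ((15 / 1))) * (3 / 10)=133084 / 3125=42.59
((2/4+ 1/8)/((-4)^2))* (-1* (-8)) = 5/16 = 0.31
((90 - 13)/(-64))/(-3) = 77/192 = 0.40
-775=-775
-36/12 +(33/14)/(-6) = -3.39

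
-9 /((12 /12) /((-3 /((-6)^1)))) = -4.50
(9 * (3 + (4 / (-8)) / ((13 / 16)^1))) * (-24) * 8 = -53568 / 13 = -4120.62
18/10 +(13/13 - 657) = -3271/5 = -654.20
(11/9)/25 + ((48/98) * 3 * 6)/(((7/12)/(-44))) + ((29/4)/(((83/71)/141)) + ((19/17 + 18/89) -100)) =4296101048593/38766237300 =110.82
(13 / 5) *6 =78 / 5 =15.60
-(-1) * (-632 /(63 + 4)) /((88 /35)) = -2765 /737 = -3.75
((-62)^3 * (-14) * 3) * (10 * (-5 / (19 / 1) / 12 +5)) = 9467579800 / 19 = 498293673.68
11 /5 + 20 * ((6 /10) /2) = 41 /5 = 8.20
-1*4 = -4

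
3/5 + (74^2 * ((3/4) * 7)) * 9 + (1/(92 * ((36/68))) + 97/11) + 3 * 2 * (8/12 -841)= 11553882299/45540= 253708.44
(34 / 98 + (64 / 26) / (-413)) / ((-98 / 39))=-38445 / 283318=-0.14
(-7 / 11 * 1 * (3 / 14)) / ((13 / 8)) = -12 / 143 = -0.08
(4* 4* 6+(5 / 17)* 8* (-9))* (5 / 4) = 1590 / 17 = 93.53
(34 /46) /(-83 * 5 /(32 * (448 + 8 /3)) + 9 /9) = 735488 /966437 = 0.76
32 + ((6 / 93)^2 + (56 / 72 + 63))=828418 / 8649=95.78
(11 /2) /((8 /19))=209 /16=13.06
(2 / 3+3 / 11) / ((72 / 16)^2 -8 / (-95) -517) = -11780 / 6228189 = -0.00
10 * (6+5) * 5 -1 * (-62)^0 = 549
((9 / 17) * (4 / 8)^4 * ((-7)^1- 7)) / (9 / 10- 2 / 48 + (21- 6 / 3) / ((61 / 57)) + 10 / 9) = -172935 / 7363193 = -0.02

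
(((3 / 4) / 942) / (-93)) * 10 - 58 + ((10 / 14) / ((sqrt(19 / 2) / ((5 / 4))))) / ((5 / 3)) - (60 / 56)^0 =-3445841 / 58404 + 15 * sqrt(38) / 532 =-58.83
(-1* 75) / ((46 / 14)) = -525 / 23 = -22.83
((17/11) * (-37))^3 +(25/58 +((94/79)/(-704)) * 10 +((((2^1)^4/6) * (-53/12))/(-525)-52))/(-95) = -4094691298345250341/21900223422000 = -186970.30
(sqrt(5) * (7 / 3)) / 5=7 * sqrt(5) / 15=1.04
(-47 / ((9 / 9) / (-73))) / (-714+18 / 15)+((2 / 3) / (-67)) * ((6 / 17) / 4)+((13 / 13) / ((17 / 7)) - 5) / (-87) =-560541673 / 117722484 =-4.76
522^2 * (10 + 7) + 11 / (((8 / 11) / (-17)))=37055767 / 8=4631970.88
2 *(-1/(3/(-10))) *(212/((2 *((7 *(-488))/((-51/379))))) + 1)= 3250175/485499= 6.69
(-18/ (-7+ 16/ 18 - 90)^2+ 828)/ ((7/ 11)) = 6814817262/ 5237575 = 1301.14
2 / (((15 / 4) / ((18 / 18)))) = 8 / 15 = 0.53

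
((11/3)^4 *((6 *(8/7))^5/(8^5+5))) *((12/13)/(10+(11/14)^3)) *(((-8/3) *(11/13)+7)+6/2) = 445091017654272/7808254131223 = 57.00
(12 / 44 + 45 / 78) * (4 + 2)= 729 / 143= 5.10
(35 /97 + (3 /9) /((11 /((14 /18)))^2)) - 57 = -161535329 /2852091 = -56.64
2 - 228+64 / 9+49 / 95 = -186709 / 855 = -218.37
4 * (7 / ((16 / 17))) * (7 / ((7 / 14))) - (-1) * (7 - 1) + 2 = 849 / 2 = 424.50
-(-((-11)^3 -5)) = -1336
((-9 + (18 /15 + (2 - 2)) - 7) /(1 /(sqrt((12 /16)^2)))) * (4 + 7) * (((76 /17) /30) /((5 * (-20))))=7733 /42500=0.18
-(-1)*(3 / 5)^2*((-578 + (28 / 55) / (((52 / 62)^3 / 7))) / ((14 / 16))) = -4976118036 / 21146125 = -235.32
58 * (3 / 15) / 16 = 29 / 40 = 0.72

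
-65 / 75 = -13 / 15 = -0.87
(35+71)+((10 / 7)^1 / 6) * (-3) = 737 / 7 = 105.29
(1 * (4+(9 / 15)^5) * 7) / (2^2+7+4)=89201 / 46875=1.90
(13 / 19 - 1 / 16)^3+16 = 456262693 / 28094464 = 16.24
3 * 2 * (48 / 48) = 6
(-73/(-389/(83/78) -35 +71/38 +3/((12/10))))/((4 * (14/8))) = 0.03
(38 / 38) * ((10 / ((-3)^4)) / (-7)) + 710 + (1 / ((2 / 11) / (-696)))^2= 8308984688 / 567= 14654293.98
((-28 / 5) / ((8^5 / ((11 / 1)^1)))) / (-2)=77 / 81920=0.00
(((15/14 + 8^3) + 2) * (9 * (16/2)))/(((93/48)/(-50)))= -207676800/217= -957035.94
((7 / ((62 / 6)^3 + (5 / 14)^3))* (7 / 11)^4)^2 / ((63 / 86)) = 2116576862608828032 / 1432569558387278664876721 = 0.00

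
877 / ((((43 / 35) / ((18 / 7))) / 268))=21153240 / 43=491935.81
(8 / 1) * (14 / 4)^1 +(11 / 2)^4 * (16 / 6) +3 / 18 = 2468.33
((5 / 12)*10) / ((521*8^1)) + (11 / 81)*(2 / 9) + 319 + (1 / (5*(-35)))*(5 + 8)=339199555253 / 1063465200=318.96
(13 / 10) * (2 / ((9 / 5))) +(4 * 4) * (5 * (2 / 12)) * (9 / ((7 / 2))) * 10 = 21691 / 63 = 344.30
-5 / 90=-1 / 18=-0.06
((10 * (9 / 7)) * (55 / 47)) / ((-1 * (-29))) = 4950 / 9541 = 0.52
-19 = -19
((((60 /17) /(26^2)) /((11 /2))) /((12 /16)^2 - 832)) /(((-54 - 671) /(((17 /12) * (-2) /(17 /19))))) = -304 /60960132805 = -0.00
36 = 36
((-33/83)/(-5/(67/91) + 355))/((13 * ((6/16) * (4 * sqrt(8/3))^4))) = -0.00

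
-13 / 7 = -1.86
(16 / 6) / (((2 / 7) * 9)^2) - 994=-241444 / 243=-993.60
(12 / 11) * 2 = 24 / 11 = 2.18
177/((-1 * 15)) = -59/5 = -11.80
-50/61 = -0.82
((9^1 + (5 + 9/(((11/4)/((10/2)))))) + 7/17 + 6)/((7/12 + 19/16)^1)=330096/15895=20.77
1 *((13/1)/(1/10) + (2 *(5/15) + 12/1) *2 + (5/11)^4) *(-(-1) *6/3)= 13649162/43923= 310.75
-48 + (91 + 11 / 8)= 355 / 8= 44.38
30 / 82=15 / 41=0.37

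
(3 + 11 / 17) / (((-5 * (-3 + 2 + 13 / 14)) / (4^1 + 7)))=9548 / 85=112.33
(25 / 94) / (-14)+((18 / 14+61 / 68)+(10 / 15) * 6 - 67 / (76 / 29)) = -8247175 / 425068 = -19.40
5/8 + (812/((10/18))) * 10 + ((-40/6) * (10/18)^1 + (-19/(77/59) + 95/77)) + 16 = 243086603/16632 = 14615.60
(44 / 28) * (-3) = -33 / 7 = -4.71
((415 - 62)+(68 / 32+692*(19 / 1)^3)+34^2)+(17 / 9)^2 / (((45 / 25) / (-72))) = 3076572073 / 648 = 4747796.41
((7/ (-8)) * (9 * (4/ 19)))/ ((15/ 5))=-21/ 38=-0.55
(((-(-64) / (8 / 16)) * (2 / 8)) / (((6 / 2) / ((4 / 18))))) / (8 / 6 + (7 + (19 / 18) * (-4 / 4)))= 128 / 393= 0.33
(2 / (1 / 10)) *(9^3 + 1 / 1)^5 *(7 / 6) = 14511501151000000 / 3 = 4837167050333333.33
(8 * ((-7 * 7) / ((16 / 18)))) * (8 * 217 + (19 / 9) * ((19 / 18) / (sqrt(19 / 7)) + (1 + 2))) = -768369 - 931 * sqrt(133) / 18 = -768965.49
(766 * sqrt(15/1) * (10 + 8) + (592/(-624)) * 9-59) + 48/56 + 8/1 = 53342.01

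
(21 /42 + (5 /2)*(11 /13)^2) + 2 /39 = 1187 /507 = 2.34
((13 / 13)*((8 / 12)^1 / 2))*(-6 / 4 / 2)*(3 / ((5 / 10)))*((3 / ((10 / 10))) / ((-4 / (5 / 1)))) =45 / 8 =5.62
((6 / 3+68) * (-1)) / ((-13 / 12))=840 / 13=64.62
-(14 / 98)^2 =-1 / 49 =-0.02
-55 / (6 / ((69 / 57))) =-1265 / 114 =-11.10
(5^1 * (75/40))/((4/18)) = 675/16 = 42.19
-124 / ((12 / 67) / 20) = -41540 / 3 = -13846.67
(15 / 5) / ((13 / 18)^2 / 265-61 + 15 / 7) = -1803060 / 35373137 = -0.05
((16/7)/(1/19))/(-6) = -152/21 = -7.24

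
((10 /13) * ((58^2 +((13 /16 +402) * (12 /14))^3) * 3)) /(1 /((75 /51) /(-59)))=-159459489542625 /67348736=-2367668.63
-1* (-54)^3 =157464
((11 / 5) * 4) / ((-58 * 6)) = -11 / 435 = -0.03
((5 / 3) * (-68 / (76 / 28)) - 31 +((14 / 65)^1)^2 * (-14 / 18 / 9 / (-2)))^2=223781970620992081 / 42279580175625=5292.91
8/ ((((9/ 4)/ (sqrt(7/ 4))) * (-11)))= -16 * sqrt(7)/ 99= -0.43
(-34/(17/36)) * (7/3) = -168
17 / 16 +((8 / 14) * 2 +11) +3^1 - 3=1479 / 112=13.21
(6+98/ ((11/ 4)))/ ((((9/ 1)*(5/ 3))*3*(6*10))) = 0.02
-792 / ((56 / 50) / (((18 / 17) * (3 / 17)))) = -267300 / 2023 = -132.13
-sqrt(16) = -4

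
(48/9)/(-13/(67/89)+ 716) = 1072/140445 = 0.01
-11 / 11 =-1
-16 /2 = -8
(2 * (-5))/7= -10/7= -1.43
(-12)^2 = 144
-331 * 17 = -5627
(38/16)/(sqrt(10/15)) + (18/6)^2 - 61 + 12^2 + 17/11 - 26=19*sqrt(6)/16 + 743/11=70.45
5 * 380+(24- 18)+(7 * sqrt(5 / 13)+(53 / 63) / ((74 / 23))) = 7 * sqrt(65) / 13+8886991 / 4662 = 1910.60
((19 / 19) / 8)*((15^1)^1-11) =0.50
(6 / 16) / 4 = 3 / 32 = 0.09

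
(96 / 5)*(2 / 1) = 192 / 5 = 38.40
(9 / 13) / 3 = 3 / 13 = 0.23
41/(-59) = -41/59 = -0.69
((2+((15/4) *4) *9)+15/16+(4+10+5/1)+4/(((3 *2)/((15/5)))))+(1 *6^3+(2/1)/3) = 18029/48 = 375.60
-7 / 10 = -0.70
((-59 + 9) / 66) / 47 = -25 / 1551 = -0.02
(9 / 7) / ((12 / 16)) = 12 / 7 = 1.71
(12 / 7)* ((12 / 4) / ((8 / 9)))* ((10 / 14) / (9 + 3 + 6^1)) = 45 / 196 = 0.23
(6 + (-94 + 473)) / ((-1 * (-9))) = 385 / 9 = 42.78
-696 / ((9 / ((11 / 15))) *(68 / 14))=-8932 / 765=-11.68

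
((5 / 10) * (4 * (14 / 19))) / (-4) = -0.37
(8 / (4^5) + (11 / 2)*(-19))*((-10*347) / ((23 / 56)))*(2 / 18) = 162439375 / 1656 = 98091.41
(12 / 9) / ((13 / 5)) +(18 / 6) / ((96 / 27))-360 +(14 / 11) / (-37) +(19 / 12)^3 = -3243045889 / 9142848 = -354.71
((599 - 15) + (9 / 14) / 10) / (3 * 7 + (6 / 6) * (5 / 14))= 81769 / 2990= 27.35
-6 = -6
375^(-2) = 1/140625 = 0.00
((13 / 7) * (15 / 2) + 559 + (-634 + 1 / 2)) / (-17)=3.56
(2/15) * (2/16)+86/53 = 1.64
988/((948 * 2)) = 247/474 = 0.52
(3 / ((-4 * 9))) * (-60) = 5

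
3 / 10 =0.30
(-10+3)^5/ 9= -16807/ 9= -1867.44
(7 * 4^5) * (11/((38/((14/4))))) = 137984/19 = 7262.32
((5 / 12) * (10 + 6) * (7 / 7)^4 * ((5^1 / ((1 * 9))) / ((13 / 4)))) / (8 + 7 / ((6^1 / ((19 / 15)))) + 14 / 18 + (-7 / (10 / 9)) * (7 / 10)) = 40000 / 205179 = 0.19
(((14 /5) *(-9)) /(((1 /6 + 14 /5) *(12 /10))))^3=-250047000 /704969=-354.69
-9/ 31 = -0.29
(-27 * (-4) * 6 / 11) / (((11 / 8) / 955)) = 4950720 / 121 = 40915.04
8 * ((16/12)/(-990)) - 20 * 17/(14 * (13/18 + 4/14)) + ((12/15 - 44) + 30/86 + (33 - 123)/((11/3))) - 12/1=-839357293/8109585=-103.50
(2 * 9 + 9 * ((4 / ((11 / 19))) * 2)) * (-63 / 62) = -49329 / 341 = -144.66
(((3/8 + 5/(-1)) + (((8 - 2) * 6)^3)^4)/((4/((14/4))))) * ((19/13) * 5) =25208188719871001862115/832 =30298303749844954161.20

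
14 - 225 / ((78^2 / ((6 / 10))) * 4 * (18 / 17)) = 227051 / 16224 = 13.99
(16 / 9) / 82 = 8 / 369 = 0.02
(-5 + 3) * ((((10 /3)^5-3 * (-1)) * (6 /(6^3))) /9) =-100729 /39366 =-2.56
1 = 1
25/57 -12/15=-103/285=-0.36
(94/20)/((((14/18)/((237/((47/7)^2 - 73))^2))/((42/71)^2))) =44369522001/291168160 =152.38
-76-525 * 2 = -1126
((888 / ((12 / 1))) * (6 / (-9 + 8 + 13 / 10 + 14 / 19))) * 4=337440 / 197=1712.89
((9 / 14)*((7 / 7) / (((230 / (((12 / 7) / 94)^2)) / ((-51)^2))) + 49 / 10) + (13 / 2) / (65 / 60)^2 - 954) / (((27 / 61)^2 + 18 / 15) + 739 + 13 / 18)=-143438933487328641 / 112455484549549778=-1.28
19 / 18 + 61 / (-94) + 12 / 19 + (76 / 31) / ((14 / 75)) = 24716098 / 1744029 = 14.17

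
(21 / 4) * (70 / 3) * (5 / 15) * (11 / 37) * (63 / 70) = 1617 / 148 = 10.93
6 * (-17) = -102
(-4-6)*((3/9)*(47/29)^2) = -22090/2523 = -8.76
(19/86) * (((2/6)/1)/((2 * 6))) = 19/3096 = 0.01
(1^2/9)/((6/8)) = 4/27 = 0.15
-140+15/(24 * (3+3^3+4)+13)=-116045/829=-139.98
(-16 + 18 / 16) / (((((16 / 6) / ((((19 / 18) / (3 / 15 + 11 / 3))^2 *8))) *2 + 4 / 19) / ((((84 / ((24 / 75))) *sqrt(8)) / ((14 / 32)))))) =-80548125 *sqrt(2) / 41318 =-2756.96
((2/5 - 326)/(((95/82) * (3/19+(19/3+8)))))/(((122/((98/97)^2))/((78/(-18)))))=595258664/846574775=0.70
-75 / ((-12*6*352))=25 / 8448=0.00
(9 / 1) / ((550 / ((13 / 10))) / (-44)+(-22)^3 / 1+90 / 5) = -0.00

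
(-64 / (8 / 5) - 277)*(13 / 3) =-4121 / 3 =-1373.67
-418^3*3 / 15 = -73034632 / 5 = -14606926.40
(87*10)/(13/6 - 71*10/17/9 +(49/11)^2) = 32212620/643109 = 50.09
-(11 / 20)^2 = -121 / 400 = -0.30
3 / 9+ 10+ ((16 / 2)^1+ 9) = 82 / 3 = 27.33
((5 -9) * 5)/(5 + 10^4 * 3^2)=-4/18001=-0.00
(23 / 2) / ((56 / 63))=207 / 16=12.94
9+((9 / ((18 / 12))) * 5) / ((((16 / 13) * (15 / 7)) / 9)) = 111.38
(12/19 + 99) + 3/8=15201/152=100.01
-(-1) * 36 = 36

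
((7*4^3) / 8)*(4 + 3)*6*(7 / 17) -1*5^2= 943.47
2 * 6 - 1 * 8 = 4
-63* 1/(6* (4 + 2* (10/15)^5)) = -729/296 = -2.46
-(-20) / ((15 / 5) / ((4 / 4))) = 20 / 3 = 6.67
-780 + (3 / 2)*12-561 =-1323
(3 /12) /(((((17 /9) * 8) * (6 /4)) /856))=321 /34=9.44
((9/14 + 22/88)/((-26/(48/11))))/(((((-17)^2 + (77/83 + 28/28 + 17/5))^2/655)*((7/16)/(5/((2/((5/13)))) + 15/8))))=-2495863171875/339761352869939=-0.01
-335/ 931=-0.36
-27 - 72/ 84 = -195/ 7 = -27.86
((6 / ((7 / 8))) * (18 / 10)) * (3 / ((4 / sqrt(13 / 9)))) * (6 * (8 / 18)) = 29.67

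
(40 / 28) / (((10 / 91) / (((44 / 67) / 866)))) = 286 / 29011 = 0.01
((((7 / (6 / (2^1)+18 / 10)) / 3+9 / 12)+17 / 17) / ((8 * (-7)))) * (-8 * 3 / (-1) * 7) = -161 / 24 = -6.71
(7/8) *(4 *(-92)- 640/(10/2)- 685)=-8267/8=-1033.38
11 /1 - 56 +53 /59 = -2602 /59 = -44.10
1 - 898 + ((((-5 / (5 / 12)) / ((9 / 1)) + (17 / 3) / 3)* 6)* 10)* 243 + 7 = 7210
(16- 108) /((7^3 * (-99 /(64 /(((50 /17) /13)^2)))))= 71893952 /21223125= 3.39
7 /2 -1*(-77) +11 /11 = 163 /2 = 81.50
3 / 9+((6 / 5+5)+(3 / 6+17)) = 721 / 30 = 24.03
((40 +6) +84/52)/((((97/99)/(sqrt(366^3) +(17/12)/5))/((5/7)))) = 347259/35308 +112144230* sqrt(366)/8827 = 243064.72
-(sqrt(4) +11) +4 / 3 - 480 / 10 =-179 / 3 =-59.67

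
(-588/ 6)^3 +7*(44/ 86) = -40471102/ 43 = -941188.42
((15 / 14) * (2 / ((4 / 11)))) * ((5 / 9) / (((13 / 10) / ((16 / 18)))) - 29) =-1657535 / 9828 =-168.65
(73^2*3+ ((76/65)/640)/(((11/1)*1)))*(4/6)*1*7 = 74606.00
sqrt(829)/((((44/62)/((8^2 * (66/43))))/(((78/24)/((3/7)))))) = 45136 * sqrt(829)/43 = 30222.60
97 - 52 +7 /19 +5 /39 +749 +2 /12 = 1177691 /1482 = 794.66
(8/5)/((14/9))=36/35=1.03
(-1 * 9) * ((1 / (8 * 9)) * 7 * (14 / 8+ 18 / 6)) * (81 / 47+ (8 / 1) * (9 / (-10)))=171171 / 7520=22.76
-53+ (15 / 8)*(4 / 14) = -1469 / 28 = -52.46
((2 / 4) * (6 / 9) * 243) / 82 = 81 / 82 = 0.99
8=8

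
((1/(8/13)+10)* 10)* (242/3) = 18755/2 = 9377.50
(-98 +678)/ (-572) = -145/ 143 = -1.01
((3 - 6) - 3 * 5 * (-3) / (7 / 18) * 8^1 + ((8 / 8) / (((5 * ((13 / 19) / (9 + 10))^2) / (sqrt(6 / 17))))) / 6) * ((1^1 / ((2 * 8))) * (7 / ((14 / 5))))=130321 * sqrt(102) / 551616 + 32295 / 224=146.56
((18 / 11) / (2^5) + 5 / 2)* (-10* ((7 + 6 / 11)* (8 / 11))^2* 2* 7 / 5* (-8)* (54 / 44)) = 21119.72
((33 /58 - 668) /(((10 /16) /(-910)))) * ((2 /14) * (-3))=-12077832 /29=-416476.97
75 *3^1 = 225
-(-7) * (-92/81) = -644/81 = -7.95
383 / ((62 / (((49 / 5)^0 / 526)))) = 383 / 32612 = 0.01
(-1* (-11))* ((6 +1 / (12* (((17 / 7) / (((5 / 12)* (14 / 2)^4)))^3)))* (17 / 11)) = 593445799998683 / 5992704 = 99028051.44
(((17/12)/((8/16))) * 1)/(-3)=-17/18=-0.94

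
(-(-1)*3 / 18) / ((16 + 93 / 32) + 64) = 16 / 7959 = 0.00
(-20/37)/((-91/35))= 100/481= 0.21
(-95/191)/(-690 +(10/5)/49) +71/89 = 458884583/574702192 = 0.80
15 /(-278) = -15 /278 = -0.05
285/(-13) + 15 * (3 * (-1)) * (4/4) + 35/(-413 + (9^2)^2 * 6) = -33888655/506389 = -66.92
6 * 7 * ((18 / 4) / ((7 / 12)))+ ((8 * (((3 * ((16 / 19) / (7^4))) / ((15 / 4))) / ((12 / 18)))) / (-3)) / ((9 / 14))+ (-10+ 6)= 93844288 / 293265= 320.00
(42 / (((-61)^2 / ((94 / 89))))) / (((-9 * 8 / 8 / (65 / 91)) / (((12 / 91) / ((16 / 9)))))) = -2115 / 30136379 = -0.00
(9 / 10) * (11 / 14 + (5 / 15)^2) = 0.81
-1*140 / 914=-70 / 457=-0.15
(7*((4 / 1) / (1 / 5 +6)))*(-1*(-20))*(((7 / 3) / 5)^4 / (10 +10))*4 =268912 / 313875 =0.86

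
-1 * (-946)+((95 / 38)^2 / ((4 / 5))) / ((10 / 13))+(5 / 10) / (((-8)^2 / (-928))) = 30365 / 32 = 948.91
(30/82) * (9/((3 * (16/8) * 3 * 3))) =5/82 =0.06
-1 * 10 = -10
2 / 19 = 0.11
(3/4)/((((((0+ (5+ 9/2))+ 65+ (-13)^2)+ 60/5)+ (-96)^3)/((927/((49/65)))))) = -180765/173358178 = -0.00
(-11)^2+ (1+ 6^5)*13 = 101222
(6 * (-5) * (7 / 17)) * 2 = -420 / 17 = -24.71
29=29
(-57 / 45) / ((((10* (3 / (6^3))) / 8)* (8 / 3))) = -684 / 25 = -27.36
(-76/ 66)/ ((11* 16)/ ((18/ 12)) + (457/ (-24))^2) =-7296/ 3040763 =-0.00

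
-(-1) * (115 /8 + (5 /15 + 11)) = 25.71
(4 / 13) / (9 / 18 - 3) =-8 / 65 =-0.12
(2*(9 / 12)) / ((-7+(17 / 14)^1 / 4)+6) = -28 / 13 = -2.15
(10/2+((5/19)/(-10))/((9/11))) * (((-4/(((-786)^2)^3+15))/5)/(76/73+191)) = -248054/2826301094577714766801995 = -0.00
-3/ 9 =-1/ 3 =-0.33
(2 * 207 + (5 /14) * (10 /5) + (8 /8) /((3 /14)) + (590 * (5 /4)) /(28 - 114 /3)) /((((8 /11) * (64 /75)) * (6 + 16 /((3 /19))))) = 23952225 /4616192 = 5.19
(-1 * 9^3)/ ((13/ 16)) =-11664/ 13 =-897.23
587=587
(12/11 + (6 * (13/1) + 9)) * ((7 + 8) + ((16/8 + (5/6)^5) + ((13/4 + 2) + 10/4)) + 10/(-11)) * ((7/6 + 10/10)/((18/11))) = 2827.65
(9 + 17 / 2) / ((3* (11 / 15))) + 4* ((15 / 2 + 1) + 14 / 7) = 1099 / 22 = 49.95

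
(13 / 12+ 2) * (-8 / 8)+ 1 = -25 / 12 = -2.08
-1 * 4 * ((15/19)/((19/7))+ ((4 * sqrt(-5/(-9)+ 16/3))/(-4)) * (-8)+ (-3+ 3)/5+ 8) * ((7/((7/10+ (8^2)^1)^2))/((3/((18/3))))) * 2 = -89600 * sqrt(53)/1255827 - 33521600/151117849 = -0.74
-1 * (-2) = 2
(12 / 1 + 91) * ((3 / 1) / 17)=18.18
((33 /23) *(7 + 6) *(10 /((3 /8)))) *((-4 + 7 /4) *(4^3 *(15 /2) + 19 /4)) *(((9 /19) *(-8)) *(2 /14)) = 128339640 /437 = 293683.39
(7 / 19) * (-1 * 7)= -49 / 19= -2.58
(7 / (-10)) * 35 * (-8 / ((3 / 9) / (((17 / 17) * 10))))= 5880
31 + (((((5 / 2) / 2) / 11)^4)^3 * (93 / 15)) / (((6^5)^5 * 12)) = 556873199626480859512768047690871037545667 / 17963651600854221274605420893253855608832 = 31.00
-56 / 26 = -28 / 13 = -2.15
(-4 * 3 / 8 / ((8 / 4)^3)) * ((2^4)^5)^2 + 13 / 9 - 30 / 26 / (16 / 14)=-192964290674281 / 936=-206158430207.57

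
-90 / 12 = -15 / 2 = -7.50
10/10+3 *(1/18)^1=1.17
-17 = -17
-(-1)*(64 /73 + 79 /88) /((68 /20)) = 56995 /109208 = 0.52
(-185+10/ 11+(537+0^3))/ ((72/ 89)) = 436.23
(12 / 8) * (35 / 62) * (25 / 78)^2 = 21875 / 251472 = 0.09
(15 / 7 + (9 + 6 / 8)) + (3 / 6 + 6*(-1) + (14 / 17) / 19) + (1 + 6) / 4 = 18509 / 2261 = 8.19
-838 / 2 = -419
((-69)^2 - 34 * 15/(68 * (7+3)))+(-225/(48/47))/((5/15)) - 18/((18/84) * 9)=196319/48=4089.98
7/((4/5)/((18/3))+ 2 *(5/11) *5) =1155/772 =1.50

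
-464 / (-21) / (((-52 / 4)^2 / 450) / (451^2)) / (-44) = -321743400 / 1183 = -271972.44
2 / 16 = 0.12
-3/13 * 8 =-24/13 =-1.85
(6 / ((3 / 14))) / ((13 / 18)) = 38.77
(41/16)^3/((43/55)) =3790655/176128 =21.52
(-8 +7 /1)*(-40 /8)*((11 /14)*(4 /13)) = 110 /91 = 1.21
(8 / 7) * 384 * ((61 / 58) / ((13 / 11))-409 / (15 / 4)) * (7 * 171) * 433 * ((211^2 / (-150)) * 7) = 2409140826166464768 / 47125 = 51122351748890.50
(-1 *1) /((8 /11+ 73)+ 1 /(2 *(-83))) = -1826 /134615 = -0.01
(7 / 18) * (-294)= -343 / 3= -114.33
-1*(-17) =17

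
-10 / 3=-3.33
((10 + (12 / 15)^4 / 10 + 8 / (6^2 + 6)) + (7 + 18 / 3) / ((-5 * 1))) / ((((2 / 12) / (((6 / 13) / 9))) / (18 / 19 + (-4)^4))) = 9779876264 / 16209375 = 603.35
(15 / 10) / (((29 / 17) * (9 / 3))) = 17 / 58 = 0.29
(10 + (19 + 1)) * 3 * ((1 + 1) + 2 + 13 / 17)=7290 / 17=428.82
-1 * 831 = -831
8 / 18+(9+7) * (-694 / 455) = -98116 / 4095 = -23.96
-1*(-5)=5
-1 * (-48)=48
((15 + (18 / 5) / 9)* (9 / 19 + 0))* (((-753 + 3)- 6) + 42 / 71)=-37168362 / 6745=-5510.51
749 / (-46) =-749 / 46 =-16.28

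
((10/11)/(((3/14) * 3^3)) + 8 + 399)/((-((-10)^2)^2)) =-362777/8910000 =-0.04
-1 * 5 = -5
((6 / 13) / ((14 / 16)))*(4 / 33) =64 / 1001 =0.06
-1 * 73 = -73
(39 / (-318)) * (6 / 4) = -39 / 212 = -0.18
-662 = -662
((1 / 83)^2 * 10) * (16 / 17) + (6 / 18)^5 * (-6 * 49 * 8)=-91803632 / 9486153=-9.68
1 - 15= -14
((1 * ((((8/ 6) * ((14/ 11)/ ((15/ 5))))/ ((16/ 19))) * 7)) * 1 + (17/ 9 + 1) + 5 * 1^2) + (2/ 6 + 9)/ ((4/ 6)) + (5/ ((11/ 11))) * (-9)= -405/ 22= -18.41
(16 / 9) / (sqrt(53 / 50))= 80*sqrt(106) / 477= 1.73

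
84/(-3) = -28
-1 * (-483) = 483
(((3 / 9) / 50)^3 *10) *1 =1 / 337500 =0.00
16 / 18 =0.89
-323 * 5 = -1615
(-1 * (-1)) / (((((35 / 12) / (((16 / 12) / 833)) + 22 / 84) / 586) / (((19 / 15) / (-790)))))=-623504 / 1209377425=-0.00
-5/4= -1.25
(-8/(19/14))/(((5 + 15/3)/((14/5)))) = -784/475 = -1.65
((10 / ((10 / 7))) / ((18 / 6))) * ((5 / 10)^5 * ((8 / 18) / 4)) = 7 / 864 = 0.01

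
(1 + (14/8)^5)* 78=695409/512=1358.22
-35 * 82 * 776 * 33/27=-24498320/9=-2722035.56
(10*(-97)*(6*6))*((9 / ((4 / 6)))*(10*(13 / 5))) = -12256920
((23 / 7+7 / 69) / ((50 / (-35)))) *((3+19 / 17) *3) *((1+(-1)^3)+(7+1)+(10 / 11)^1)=-1122296 / 4301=-260.94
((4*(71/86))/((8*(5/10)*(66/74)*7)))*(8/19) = 10508/188727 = 0.06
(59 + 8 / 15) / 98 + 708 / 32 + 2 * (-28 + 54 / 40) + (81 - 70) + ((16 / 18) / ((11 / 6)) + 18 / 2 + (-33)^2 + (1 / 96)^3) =2572531128967 / 2384363520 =1078.92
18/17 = 1.06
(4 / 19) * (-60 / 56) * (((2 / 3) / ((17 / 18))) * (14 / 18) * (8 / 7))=-320 / 2261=-0.14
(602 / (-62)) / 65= -301 / 2015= -0.15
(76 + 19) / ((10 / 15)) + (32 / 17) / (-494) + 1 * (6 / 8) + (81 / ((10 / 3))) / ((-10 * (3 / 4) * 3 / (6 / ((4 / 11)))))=52666457 / 419900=125.43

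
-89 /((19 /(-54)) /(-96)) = -461376 /19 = -24282.95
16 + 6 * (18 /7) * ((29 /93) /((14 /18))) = 33700 /1519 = 22.19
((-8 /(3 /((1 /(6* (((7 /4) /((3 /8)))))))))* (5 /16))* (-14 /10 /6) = 1 /144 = 0.01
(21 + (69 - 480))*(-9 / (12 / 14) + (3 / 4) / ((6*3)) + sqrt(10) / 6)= 16315 / 4 - 65*sqrt(10)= 3873.20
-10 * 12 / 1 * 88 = -10560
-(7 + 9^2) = -88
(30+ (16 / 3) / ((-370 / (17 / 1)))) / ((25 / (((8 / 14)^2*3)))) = 264224 / 226625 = 1.17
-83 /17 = -4.88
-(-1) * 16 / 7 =16 / 7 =2.29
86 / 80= 1.08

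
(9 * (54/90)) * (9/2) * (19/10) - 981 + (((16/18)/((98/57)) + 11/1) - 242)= -17130101/14700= -1165.31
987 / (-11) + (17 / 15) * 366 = 325.07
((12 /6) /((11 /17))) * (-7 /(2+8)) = -119 /55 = -2.16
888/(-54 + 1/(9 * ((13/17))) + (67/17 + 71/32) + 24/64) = -56519424/3011809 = -18.77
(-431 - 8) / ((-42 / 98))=3073 / 3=1024.33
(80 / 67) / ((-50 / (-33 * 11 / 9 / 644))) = 242 / 161805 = 0.00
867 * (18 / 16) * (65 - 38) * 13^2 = 35605089 / 8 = 4450636.12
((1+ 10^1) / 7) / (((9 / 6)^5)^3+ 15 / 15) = 32768 / 9151975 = 0.00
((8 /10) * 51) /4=51 /5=10.20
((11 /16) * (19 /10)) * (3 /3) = 209 /160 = 1.31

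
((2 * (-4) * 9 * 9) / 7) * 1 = -648 / 7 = -92.57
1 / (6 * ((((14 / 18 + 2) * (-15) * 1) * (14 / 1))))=-1 / 3500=-0.00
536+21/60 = 10727/20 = 536.35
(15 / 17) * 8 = 120 / 17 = 7.06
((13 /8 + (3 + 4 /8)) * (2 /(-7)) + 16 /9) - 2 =-425 /252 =-1.69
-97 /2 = -48.50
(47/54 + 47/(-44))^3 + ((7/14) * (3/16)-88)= -147403336573/1676676672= -87.91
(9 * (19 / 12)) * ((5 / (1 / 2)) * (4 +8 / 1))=1710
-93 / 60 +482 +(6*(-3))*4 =8169 / 20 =408.45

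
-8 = -8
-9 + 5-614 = -618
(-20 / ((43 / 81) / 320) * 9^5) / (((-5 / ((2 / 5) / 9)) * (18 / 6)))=90699264 / 43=2109285.21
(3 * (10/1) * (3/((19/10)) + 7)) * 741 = 190710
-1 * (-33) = 33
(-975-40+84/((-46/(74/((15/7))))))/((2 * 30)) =-17.97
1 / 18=0.06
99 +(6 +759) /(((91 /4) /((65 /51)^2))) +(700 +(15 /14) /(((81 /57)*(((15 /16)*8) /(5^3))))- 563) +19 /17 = 977734 /3213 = 304.31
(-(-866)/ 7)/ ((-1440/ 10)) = -433/ 504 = -0.86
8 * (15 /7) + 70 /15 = 458 /21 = 21.81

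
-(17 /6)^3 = -22.75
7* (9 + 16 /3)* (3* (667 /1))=200767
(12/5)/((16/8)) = 6/5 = 1.20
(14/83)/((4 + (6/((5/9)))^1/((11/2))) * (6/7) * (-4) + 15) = -5390/174051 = -0.03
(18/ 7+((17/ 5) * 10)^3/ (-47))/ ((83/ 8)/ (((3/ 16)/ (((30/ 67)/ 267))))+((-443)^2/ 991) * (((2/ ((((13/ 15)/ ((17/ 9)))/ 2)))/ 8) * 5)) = -42141415521556/ 54547290428505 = -0.77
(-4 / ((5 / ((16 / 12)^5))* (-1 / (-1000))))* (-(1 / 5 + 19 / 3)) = 16056320 / 729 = 22025.13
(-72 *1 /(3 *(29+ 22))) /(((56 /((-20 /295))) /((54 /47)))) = 216 /329987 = 0.00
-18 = -18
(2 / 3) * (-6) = -4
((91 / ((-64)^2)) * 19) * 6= 5187 / 2048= 2.53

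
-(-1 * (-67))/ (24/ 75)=-1675/ 8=-209.38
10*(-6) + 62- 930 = -928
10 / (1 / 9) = 90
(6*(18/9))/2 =6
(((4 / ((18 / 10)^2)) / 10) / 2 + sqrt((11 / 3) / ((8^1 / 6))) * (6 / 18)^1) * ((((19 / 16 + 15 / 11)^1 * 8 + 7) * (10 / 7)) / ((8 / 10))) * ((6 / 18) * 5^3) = 1046875 / 8316 + 209375 * sqrt(11) / 616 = 1253.19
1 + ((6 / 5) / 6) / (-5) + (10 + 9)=499 / 25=19.96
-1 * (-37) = 37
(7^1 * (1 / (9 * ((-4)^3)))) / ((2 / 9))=-7 / 128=-0.05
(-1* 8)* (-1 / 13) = 0.62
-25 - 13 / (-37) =-912 / 37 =-24.65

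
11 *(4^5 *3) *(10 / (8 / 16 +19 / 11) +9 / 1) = 22336512 / 49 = 455847.18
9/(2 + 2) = 9/4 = 2.25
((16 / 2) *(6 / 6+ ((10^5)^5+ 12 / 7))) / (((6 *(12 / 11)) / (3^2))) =770000000000000000000000209 / 7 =110000000000000000000000000.00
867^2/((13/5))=3758445/13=289111.15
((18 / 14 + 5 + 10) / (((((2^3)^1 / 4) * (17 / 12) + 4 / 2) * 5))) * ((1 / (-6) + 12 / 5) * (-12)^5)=-1900578816 / 5075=-374498.29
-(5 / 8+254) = -2037 / 8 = -254.62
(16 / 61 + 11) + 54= 3981 / 61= 65.26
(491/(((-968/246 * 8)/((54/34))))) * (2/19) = -1630611/625328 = -2.61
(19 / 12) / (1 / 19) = 361 / 12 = 30.08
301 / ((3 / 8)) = 2408 / 3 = 802.67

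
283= 283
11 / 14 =0.79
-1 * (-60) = 60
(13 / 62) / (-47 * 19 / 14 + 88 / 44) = -91 / 26815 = -0.00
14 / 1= 14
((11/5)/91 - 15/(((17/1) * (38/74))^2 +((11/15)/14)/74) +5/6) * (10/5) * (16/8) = 158067762334/59812371255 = 2.64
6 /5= 1.20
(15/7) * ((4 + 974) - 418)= 1200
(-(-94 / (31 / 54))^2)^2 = 663875212882176 / 923521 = 718852319.42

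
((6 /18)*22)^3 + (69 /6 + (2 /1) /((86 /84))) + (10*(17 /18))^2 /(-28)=39461939 /97524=404.64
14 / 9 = 1.56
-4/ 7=-0.57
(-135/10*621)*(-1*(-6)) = -50301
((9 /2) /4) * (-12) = -27 /2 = -13.50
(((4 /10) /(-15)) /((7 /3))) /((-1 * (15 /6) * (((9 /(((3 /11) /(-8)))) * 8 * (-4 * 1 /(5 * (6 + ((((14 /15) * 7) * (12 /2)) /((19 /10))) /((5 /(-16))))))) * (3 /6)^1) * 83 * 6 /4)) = -2851 /1092861000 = -0.00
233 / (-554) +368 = 203639 / 554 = 367.58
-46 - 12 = -58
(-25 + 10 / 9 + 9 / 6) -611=-11401 / 18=-633.39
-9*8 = -72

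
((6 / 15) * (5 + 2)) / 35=2 / 25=0.08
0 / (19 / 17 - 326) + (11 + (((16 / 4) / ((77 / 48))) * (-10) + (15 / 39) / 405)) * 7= -1129792 / 11583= -97.54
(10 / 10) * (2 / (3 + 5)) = 1 / 4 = 0.25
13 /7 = 1.86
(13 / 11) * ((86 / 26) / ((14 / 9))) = 387 / 154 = 2.51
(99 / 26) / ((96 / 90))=1485 / 416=3.57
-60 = -60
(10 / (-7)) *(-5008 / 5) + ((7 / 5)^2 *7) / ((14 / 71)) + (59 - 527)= 361353 / 350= 1032.44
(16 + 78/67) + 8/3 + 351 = 74537/201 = 370.83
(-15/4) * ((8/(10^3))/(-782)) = 3/78200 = 0.00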